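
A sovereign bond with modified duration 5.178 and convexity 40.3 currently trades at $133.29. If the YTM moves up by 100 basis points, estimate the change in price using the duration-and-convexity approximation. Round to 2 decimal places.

-$6.63

Duration effect: -D_mod·Δy = -5.178 × (+0.01) = -0.051780
Convexity effect: ½·C·(Δy)² = 0.5 × 40.3 × (0.01)² = +0.0020150
ΔP/P ≈ -0.051780 + 0.0020150 = -0.049765
ΔP ≈ 133.29 × (-0.049765) = -6.63317685.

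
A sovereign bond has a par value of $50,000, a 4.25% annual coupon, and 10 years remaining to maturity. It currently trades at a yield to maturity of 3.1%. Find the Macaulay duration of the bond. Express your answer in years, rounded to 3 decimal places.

Periodic yield y = 0.031. Discount each cash flow and weight by its year:
  t   CF        PV=CF/(1+0.031)^t    t·PV
  1     2,125.00     2,061.1057     2,061.1057
  2     2,125.00     1,999.1326     3,998.2652
  3     2,125.00     1,939.0229     5,817.0687
  4     2,125.00     1,880.7206     7,522.8823
  5     2,125.00     1,824.1713     9,120.8563
  6     2,125.00     1,769.3223    10,615.9336
  7     2,125.00     1,716.1225    12,012.8573
  8     2,125.00     1,664.5223    13,316.1782
  9     2,125.00     1,614.4736    14,530.2624
  10   52,125.00    38,411.3362   384,113.3621
  Σ                 54,879.9299   463,108.7717
Price P = Σ PV = 54,879.9299.
Macaulay duration = Σ(t·PV) / P = 463,108.7717 / 54,879.9299 = 8.43858 years.

8.439 years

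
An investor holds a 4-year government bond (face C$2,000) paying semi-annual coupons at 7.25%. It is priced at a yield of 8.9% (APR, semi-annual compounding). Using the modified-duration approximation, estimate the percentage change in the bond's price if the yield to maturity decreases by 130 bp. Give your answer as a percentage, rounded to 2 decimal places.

+4.39%

Periodic yield y = 0.0445. Modified duration first:
  t   CF        PV=CF/(1+0.0445)^t    t·PV
  1        72.50        69.4112        69.4112
  2        72.50        66.4540       132.9080
  3        72.50        63.6228       190.8684
  4        72.50        60.9122       243.6488
  5        72.50        58.3171       291.5854
  6        72.50        55.8325       334.9952
  7        72.50        53.4538       374.1769
  8     2,072.50     1,462.9416    11,703.5327
  Σ                  1,890.9452    13,341.1265
P = 1,890.9452; D_Mac = 7.05527 half-year periods = 3.52763 yrs; D_mod = 3.52763/(1+0.0445) = 3.37734 yrs.
ΔP/P ≈ -D_mod · Δy = -3.37734 × (-0.013) = +0.043905 = +4.3905%.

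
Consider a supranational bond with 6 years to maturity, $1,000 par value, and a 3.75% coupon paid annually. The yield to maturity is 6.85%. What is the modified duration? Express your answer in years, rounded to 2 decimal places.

Periodic yield y = 0.0685. First find Macaulay duration:
  t   CF        PV=CF/(1+0.0685)^t    t·PV
  1        37.50        35.0959        35.0959
  2        37.50        32.8460        65.6920
  3        37.50        30.7403        92.2208
  4        37.50        28.7696       115.0782
  5        37.50        26.9252       134.6259
  6     1,037.50       697.1736     4,183.0417
  Σ                    851.5505     4,625.7546
P = 851.5505; Macaulay duration = 4,625.7546 / 851.5505 = 5.43216 years.
Modified duration = D_Mac / (1 + y) = 5.43216 / 1.0685 = 5.08391 years.

5.08 years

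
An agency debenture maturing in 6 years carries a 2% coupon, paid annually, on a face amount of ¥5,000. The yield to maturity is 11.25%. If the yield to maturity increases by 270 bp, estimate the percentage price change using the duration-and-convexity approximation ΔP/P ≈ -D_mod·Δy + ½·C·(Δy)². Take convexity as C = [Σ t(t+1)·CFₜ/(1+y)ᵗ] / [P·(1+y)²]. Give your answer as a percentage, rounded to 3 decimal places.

-12.493%

With y = 0.1125:
  t   CF        PV=CF/(1+0.1125)^t    t·PV        t(t+1)·PV
  1       100.00        89.8876        89.8876         179.7753
  2       100.00        80.7979       161.5958         484.7873
  3       100.00        72.6273       217.8819         871.5277
  4       100.00        65.2830       261.1319       1,305.6595
  5       100.00        58.6813       293.4066       1,760.4397
  6     5,100.00     2,690.1101    16,140.6607     112,984.6250
  Σ                  3,057.3872    17,164.5645     117,586.8144
P = 3,057.3872; D_Mac = 5.61413 yrs; D_mod = 5.04641 yrs; C = 31.07479.
Duration effect: -5.04641 × (+0.027) = -0.136253
Convexity effect: 0.5 × 31.07479 × (0.027)² = +0.0113268
ΔP/P ≈ -0.136253 + 0.0113268 = -0.124926 = -12.4926%.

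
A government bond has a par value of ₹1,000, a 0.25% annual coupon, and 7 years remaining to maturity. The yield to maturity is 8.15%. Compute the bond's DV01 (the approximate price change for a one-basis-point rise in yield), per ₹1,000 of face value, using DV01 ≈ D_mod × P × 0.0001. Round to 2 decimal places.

Periodic yield y = 0.0815.
  t   CF        PV=CF/(1+0.0815)^t    t·PV
  1         2.50         2.3116         2.3116
  2         2.50         2.1374         4.2748
  3         2.50         1.9763         5.9290
  4         2.50         1.8274         7.3096
  5         2.50         1.6897         8.4485
  6         2.50         1.5624         9.3742
  7     1,002.50       579.2936     4,055.0551
  Σ                    590.7984     4,092.7027
P = 590.7984; D_Mac = 6.92741 yrs; D_mod = 6.40537 yrs.
DV01 ≈ 6.40537 × 590.7984 × 0.0001 = 0.378428.

₹0.38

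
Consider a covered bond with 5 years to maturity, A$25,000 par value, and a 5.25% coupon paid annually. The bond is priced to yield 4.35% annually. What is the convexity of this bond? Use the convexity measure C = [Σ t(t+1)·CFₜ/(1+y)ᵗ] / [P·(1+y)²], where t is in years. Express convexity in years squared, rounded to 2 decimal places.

24.16

With y = 0.0435:
  t   CF        PV=CF/(1+0.0435)^t    t·PV        t(t+1)·PV
  1     1,312.50     1,257.7863     1,257.7863       2,515.5726
  2     1,312.50     1,205.3534     2,410.7068       7,232.1205
  3     1,312.50     1,155.1063     3,465.3189      13,861.2756
  4     1,312.50     1,106.9538     4,427.8152      22,139.0762
  5    26,312.50    21,266.6873   106,333.4367     638,000.6202
  Σ                 25,991.8872   117,895.0640     683,748.6650
P = 25,991.8872.
Convexity = Σ t(t+1)·PV / [P·(1+y)²] = 683,748.6650 / (25,991.8872 × 1.088892) = 24.15871.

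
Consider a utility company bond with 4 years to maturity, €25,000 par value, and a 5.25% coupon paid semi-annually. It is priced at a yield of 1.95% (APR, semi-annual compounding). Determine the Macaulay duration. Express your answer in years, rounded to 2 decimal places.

Periodic yield y = 0.00975. Discount each cash flow and weight by its period:
  t   CF        PV=CF/(1+0.00975)^t    t·PV
  1       656.25       649.9133       649.9133
  2       656.25       643.6379     1,287.2758
  3       656.25       637.4230     1,912.2690
  4       656.25       631.2681     2,525.0725
  5       656.25       625.1727     3,125.8635
  6       656.25       619.1361     3,714.8168
  7       656.25       613.1578     4,292.1049
  8    25,656.25    23,740.0858   189,920.6863
  Σ                 28,159.7948   207,428.0021
Price P = Σ PV = 28,159.7948.
Macaulay duration = Σ(t·PV) / P = 207,428.0021 / 28,159.7948 = 7.36610 half-year periods.
In years: 7.36610 / 2 = 3.68305 years.

3.68 years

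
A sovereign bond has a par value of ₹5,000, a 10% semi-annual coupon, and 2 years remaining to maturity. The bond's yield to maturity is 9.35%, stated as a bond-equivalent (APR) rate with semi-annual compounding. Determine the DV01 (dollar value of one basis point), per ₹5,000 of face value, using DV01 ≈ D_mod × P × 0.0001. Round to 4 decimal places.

Periodic yield y = 0.04675.
  t   CF        PV=CF/(1+0.04675)^t    t·PV
  1       250.00       238.8345       238.8345
  2       250.00       228.1677       456.3353
  3       250.00       217.9772       653.9316
  4     5,250.00     4,373.0800    17,492.3201
  Σ                  5,058.0594    18,841.4215
P = 5,058.0594; D_Mac = 3.72503 half-year periods = 1.86251 yrs; D_mod = 1.77933 yrs.
DV01 ≈ 1.77933 × 5,058.0594 × 0.0001 = 0.899996.

₹0.9000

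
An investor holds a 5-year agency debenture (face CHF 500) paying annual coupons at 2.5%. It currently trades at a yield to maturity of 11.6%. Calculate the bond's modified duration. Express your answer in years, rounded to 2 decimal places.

Periodic yield y = 0.116. First find Macaulay duration:
  t   CF        PV=CF/(1+0.116)^t    t·PV
  1        12.50        11.2007        11.2007
  2        12.50        10.0365        20.0730
  3        12.50         8.9933        26.9798
  4        12.50         8.0585        32.2339
  5       512.50       296.0553     1,480.2767
  Σ                    334.3443     1,570.7641
P = 334.3443; Macaulay duration = 1,570.7641 / 334.3443 = 4.69804 years.
Modified duration = D_Mac / (1 + y) = 4.69804 / 1.116 = 4.20972 years.

4.21 years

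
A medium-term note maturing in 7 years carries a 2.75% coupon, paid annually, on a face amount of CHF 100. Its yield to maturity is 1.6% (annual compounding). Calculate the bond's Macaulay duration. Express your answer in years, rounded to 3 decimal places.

Periodic yield y = 0.016. Discount each cash flow and weight by its year:
  t   CF        PV=CF/(1+0.016)^t    t·PV
  1         2.75         2.7067         2.7067
  2         2.75         2.6641         5.3281
  3         2.75         2.6221         7.8663
  4         2.75         2.5808        10.3233
  5         2.75         2.5402        12.7009
  6         2.75         2.5002        15.0011
  7       102.75        91.9445       643.6117
  Σ                    107.5586       697.5381
Price P = Σ PV = 107.5586.
Macaulay duration = Σ(t·PV) / P = 697.5381 / 107.5586 = 6.48519 years.

6.485 years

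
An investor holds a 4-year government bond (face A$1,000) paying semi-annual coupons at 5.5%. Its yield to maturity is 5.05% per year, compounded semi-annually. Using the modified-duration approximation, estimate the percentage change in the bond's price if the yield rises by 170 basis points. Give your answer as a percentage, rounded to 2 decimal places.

Periodic yield y = 0.02525. Modified duration first:
  t   CF        PV=CF/(1+0.02525)^t    t·PV
  1        27.50        26.8227        26.8227
  2        27.50        26.1621        52.3243
  3        27.50        25.5178        76.5534
  4        27.50        24.8894        99.5574
  5        27.50        24.2764       121.3819
  6        27.50        23.6785       142.0709
  7        27.50        23.0953       161.6673
  8     1,027.50       841.6734     6,733.3873
  Σ                  1,016.1156     7,413.7652
P = 1,016.1156; D_Mac = 7.29618 half-year periods = 3.64809 yrs; D_mod = 3.64809/(1+0.02525) = 3.55825 yrs.
ΔP/P ≈ -D_mod · Δy = -3.55825 × (+0.017) = -0.060490 = -6.0490%.

-6.05%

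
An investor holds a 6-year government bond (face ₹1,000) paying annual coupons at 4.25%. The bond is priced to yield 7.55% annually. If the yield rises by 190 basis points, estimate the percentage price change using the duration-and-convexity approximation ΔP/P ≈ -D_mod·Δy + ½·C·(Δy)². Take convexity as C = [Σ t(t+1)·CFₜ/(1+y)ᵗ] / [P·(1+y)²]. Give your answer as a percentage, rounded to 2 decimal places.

With y = 0.0755:
  t   CF        PV=CF/(1+0.0755)^t    t·PV        t(t+1)·PV
  1        42.50        39.5165        39.5165          79.0330
  2        42.50        36.7424        73.4849         220.4547
  3        42.50        34.1631       102.4894         409.9576
  4        42.50        31.7649       127.0595         635.2977
  5        42.50        29.5350       147.6750         886.0498
  6     1,042.50       673.6178     4,041.7070      28,291.9489
  Σ                    845.3398     4,531.9323      30,522.7417
P = 845.3398; D_Mac = 5.36108 yrs; D_mod = 4.98473 yrs; C = 31.21558.
Duration effect: -4.98473 × (+0.019) = -0.094710
Convexity effect: 0.5 × 31.21558 × (0.019)² = +0.0056344
ΔP/P ≈ -0.094710 + 0.0056344 = -0.089075 = -8.9075%.

-8.91%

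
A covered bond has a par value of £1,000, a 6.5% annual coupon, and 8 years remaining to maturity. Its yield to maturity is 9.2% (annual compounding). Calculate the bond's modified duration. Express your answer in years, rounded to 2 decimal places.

5.81 years

Periodic yield y = 0.092. First find Macaulay duration:
  t   CF        PV=CF/(1+0.092)^t    t·PV
  1        65.00        59.5238        59.5238
  2        65.00        54.5090       109.0180
  3        65.00        49.9167       149.7500
  4        65.00        45.7112       182.8449
  5        65.00        41.8601       209.3005
  6        65.00        38.3334       230.0005
  7        65.00        35.1039       245.7270
  8     1,065.00       526.7063     4,213.6503
  Σ                    851.6643     5,399.8149
P = 851.6643; Macaulay duration = 5,399.8149 / 851.6643 = 6.34031 years.
Modified duration = D_Mac / (1 + y) = 6.34031 / 1.092 = 5.80614 years.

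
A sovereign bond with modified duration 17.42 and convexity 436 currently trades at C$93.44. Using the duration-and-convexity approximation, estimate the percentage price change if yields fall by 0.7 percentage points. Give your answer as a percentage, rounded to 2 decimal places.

Duration effect: -D_mod·Δy = -17.42 × (-0.007) = +0.121940
Convexity effect: ½·C·(Δy)² = 0.5 × 436 × (-0.007)² = +0.0106820
ΔP/P ≈ +0.121940 + 0.0106820 = +0.132622
= +13.2622%.

+13.26%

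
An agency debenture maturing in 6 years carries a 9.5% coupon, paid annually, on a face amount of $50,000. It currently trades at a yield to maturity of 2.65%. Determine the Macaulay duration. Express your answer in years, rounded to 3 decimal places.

5.025 years

Periodic yield y = 0.0265. Discount each cash flow and weight by its year:
  t   CF        PV=CF/(1+0.0265)^t    t·PV
  1     4,750.00     4,627.3746     4,627.3746
  2     4,750.00     4,507.9148     9,015.8297
  3     4,750.00     4,391.5390    13,174.6171
  4     4,750.00     4,278.1676    17,112.6704
  5     4,750.00     4,167.7229    20,838.6147
  6    54,750.00    46,798.3349   280,790.0096
  Σ                 68,771.0539   345,559.1161
Price P = Σ PV = 68,771.0539.
Macaulay duration = Σ(t·PV) / P = 345,559.1161 / 68,771.0539 = 5.02478 years.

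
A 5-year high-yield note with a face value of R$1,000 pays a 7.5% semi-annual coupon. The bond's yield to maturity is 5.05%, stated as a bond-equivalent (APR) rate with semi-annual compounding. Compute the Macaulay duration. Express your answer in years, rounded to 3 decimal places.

4.303 years

Periodic yield y = 0.02525. Discount each cash flow and weight by its period:
  t   CF        PV=CF/(1+0.02525)^t    t·PV
  1        37.50        36.5764        36.5764
  2        37.50        35.6756        71.3513
  3        37.50        34.7970       104.3910
  4        37.50        33.9400       135.7601
  5        37.50        33.1041       165.5207
  6        37.50        32.2889       193.7331
  7        37.50        31.4936       220.4555
  8        37.50        30.7180       245.7441
  9        37.50        29.9615       269.6533
  10    1,037.50       808.5192     8,085.1918
  Σ                  1,107.0744     9,528.3773
Price P = Σ PV = 1,107.0744.
Macaulay duration = Σ(t·PV) / P = 9,528.3773 / 1,107.0744 = 8.60681 half-year periods.
In years: 8.60681 / 2 = 4.30340 years.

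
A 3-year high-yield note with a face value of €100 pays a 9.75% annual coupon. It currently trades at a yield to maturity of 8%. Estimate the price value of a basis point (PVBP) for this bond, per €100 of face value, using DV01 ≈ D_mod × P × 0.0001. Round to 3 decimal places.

€0.027

Periodic yield y = 0.08.
  t   CF        PV=CF/(1+0.08)^t    t·PV
  1         9.75         9.0278         9.0278
  2         9.75         8.3591        16.7181
  3       109.75        87.1231       261.3693
  Σ                    104.5099       287.1152
P = 104.5099; D_Mac = 2.74725 yrs; D_mod = 2.54375 yrs.
DV01 ≈ 2.54375 × 104.5099 × 0.0001 = 0.026585.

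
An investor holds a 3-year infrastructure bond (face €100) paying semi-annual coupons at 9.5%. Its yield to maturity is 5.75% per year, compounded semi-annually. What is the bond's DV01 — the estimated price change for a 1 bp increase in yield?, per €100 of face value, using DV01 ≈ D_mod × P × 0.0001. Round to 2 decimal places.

€0.03

Periodic yield y = 0.02875.
  t   CF        PV=CF/(1+0.02875)^t    t·PV
  1         4.75         4.6173         4.6173
  2         4.75         4.4882         8.9764
  3         4.75         4.3628        13.0884
  4         4.75         4.2409        16.9635
  5         4.75         4.1223        20.6117
  6       104.75        88.3680       530.2079
  Σ                    110.1995       594.4651
P = 110.1995; D_Mac = 5.39445 half-year periods = 2.69722 yrs; D_mod = 2.62185 yrs.
DV01 ≈ 2.62185 × 110.1995 × 0.0001 = 0.028893.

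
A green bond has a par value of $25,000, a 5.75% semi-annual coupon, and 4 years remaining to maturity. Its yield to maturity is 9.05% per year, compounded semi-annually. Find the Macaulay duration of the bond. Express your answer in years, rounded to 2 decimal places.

Periodic yield y = 0.04525. Discount each cash flow and weight by its period:
  t   CF        PV=CF/(1+0.04525)^t    t·PV
  1       718.75       687.6345       687.6345
  2       718.75       657.8661     1,315.7322
  3       718.75       629.3864     1,888.1591
  4       718.75       602.1395     2,408.5582
  5       718.75       576.0723     2,880.3614
  6       718.75       551.1335     3,306.8009
  7       718.75       527.2743     3,690.9203
  8    25,718.75    18,050.4672   144,403.7376
  Σ                 22,281.9738   160,581.9042
Price P = Σ PV = 22,281.9738.
Macaulay duration = Σ(t·PV) / P = 160,581.9042 / 22,281.9738 = 7.20681 half-year periods.
In years: 7.20681 / 2 = 3.60340 years.

3.60 years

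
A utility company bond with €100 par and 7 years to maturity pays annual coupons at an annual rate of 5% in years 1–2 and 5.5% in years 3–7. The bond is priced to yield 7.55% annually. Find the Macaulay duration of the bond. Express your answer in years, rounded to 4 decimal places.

5.9721 years

Periodic yield y = 0.0755. Discount each cash flow and weight by its year:
  t   CF        PV=CF/(1+0.0755)^t    t·PV
  1         5.00         4.6490         4.6490
  2         5.00         4.3226         8.6453
  3         5.50         4.4211        13.2633
  4         5.50         4.1107        16.4430
  5         5.50         3.8222        19.1109
  6         5.50         3.5539        21.3232
  7       105.50        63.3840       443.6879
  Σ                     88.2635       527.1226
Price P = Σ PV = 88.2635.
Macaulay duration = Σ(t·PV) / P = 527.1226 / 88.2635 = 5.97214 years.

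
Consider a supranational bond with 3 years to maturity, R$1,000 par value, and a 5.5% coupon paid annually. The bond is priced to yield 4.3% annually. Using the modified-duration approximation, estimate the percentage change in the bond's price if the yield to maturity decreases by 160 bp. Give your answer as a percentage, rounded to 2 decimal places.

+4.37%

Periodic yield y = 0.043. Modified duration first:
  t   CF        PV=CF/(1+0.043)^t    t·PV
  1        55.00        52.7325        52.7325
  2        55.00        50.5585       101.1170
  3     1,055.00       929.8214     2,789.4642
  Σ                  1,033.1124     2,943.3137
P = 1,033.1124; D_Mac = 2.84898 yrs; D_mod = 2.84898/(1+0.043) = 2.73152 yrs.
ΔP/P ≈ -D_mod · Δy = -2.73152 × (-0.016) = +0.043704 = +4.3704%.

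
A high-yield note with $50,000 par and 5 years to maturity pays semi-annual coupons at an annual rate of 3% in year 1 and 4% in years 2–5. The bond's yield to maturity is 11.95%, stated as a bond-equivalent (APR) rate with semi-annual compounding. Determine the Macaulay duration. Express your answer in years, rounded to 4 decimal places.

4.5306 years

Periodic yield y = 0.05975. Discount each cash flow and weight by its period:
  t   CF        PV=CF/(1+0.05975)^t    t·PV
  1       750.00       707.7141       707.7141
  2       750.00       667.8123     1,335.6246
  3     1,000.00       840.2136     2,520.6409
  4     1,000.00       792.8414     3,171.3654
  5     1,000.00       748.1400     3,740.7000
  6     1,000.00       705.9590     4,235.7537
  7     1,000.00       666.1561     4,663.0929
  8     1,000.00       628.5974     5,028.7794
  9     1,000.00       593.1563     5,338.4070
  10   51,000.00    28,545.3862   285,453.8624
  Σ                 34,895.9764   316,195.9404
Price P = Σ PV = 34,895.9764.
Macaulay duration = Σ(t·PV) / P = 316,195.9404 / 34,895.9764 = 9.06110 half-year periods.
In years: 9.06110 / 2 = 4.53055 years.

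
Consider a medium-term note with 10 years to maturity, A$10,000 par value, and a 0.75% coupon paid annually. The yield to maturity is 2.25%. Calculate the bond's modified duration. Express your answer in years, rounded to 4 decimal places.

9.4287 years

Periodic yield y = 0.0225. First find Macaulay duration:
  t   CF        PV=CF/(1+0.0225)^t    t·PV
  1        75.00        73.3496        73.3496
  2        75.00        71.7356       143.4712
  3        75.00        70.1570       210.4711
  4        75.00        68.6133       274.4530
  5        75.00        67.1034       335.5171
  6        75.00        65.6268       393.7609
  7        75.00        64.1827       449.2790
  8        75.00        62.7704       502.1630
  9        75.00        61.3891       552.5021
  10   10,075.00     8,065.1396    80,651.3958
  Σ                  8,670.0675    83,586.3629
P = 8,670.0675; Macaulay duration = 83,586.3629 / 8,670.0675 = 9.64080 years.
Modified duration = D_Mac / (1 + y) = 9.64080 / 1.0225 = 9.42865 years.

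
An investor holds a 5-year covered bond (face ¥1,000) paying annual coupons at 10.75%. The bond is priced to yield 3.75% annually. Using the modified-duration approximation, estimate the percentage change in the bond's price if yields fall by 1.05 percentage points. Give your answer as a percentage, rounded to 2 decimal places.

+4.29%

Periodic yield y = 0.0375. Modified duration first:
  t   CF        PV=CF/(1+0.0375)^t    t·PV
  1       107.50       103.6145       103.6145
  2       107.50        99.8694       199.7387
  3       107.50        96.2596       288.7789
  4       107.50        92.7804       371.1214
  5     1,107.50       921.3045     4,606.5227
  Σ                  1,313.8283     5,569.7761
P = 1,313.8283; D_Mac = 4.23935 yrs; D_mod = 4.23935/(1+0.0375) = 4.08612 yrs.
ΔP/P ≈ -D_mod · Δy = -4.08612 × (-0.0105) = +0.042904 = +4.2904%.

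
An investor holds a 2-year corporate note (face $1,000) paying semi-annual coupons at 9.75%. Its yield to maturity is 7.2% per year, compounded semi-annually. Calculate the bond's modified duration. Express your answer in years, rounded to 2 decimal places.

1.80 years

Periodic yield y = 0.036. First find Macaulay duration:
  t   CF        PV=CF/(1+0.036)^t    t·PV
  1        48.75        47.0560        47.0560
  2        48.75        45.4208        90.8417
  3        48.75        43.8425       131.5275
  4     1,048.75       910.4015     3,641.6059
  Σ                  1,046.7208     3,911.0311
P = 1,046.7208; Macaulay duration = 3,911.0311 / 1,046.7208 = 3.73646 half-year periods = 1.86823 years.
Modified duration = D_Mac / (1 + y) = 1.86823 / 1.036 = 1.80331 years.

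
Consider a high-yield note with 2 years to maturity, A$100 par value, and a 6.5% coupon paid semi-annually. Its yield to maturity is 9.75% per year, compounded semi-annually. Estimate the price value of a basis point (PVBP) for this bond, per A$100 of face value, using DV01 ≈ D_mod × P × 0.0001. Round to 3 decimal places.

A$0.017

Periodic yield y = 0.04875.
  t   CF        PV=CF/(1+0.04875)^t    t·PV
  1         3.25         3.0989         3.0989
  2         3.25         2.9549         5.9098
  3         3.25         2.8175         8.4526
  4       103.25        85.3497       341.3989
  Σ                     94.2211       358.8602
P = 94.2211; D_Mac = 3.80870 half-year periods = 1.90435 yrs; D_mod = 1.81583 yrs.
DV01 ≈ 1.81583 × 94.2211 × 0.0001 = 0.017109.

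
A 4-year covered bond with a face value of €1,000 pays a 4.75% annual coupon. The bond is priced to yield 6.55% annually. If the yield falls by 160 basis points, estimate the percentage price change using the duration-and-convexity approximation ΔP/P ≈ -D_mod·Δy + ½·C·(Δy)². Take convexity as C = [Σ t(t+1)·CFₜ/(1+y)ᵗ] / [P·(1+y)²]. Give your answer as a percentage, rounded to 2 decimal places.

With y = 0.0655:
  t   CF        PV=CF/(1+0.0655)^t    t·PV        t(t+1)·PV
  1        47.50        44.5800        44.5800          89.1600
  2        47.50        41.8395        83.6790         251.0371
  3        47.50        39.2675       117.8025         471.2100
  4     1,047.50       812.7186     3,250.8745      16,254.3726
  Σ                    938.4057     3,496.9361      17,065.7797
P = 938.4057; D_Mac = 3.72647 yrs; D_mod = 3.49739 yrs; C = 16.01875.
Duration effect: -3.49739 × (-0.016) = +0.055958
Convexity effect: 0.5 × 16.01875 × (-0.016)² = +0.0020504
ΔP/P ≈ +0.055958 + 0.0020504 = +0.058009 = +5.8009%.

+5.80%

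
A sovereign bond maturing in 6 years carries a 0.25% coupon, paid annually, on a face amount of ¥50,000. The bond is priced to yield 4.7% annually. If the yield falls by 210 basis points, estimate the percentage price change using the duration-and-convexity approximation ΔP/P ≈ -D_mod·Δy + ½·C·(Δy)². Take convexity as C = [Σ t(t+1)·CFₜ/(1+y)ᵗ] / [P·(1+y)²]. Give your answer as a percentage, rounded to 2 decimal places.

+12.78%

With y = 0.047:
  t   CF        PV=CF/(1+0.047)^t    t·PV        t(t+1)·PV
  1       125.00       119.3887       119.3887         238.7775
  2       125.00       114.0294       228.0587         684.1761
  3       125.00       108.9106       326.7317       1,306.9267
  4       125.00       104.0215       416.0862       2,080.4308
  5       125.00        99.3520       496.7600       2,980.5599
  6    50,125.00    38,051.7203   228,310.3217   1,598,172.2517
  Σ                 38,597.4225   229,897.3469   1,605,463.1227
P = 38,597.4225; D_Mac = 5.95629 yrs; D_mod = 5.68891 yrs; C = 37.94449.
Duration effect: -5.68891 × (-0.021) = +0.119467
Convexity effect: 0.5 × 37.94449 × (-0.021)² = +0.0083668
ΔP/P ≈ +0.119467 + 0.0083668 = +0.127834 = +12.7834%.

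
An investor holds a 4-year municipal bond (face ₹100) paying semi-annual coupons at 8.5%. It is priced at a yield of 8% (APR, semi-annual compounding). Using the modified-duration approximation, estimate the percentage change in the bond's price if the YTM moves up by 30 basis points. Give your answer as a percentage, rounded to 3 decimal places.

Periodic yield y = 0.04. Modified duration first:
  t   CF        PV=CF/(1+0.04)^t    t·PV
  1         4.25         4.0865         4.0865
  2         4.25         3.9294         7.8587
  3         4.25         3.7782        11.3347
  4         4.25         3.6329        14.5317
  5         4.25         3.4932        17.4660
  6         4.25         3.3588        20.1530
  7         4.25         3.2297        22.6076
  8       104.25        76.1745       609.3956
  Σ                    101.6832       707.4338
P = 101.6832; D_Mac = 6.95723 half-year periods = 3.47862 yrs; D_mod = 3.47862/(1+0.04) = 3.34482 yrs.
ΔP/P ≈ -D_mod · Δy = -3.34482 × (+0.003) = -0.010034 = -1.0034%.

-1.003%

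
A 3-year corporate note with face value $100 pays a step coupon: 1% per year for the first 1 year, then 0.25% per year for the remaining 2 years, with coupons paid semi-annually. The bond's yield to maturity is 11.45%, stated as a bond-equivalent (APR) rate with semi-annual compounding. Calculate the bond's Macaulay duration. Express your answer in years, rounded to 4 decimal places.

2.9673 years

Periodic yield y = 0.05725. Discount each cash flow and weight by its period:
  t   CF        PV=CF/(1+0.05725)^t    t·PV
  1        0.500         0.4729         0.4729
  2        0.500         0.4473         0.8946
  3        0.125         0.1058         0.3173
  4        0.125         0.1000         0.4002
  5        0.125         0.0946         0.4731
  6      100.125        71.6929       430.1576
  Σ                     72.9136       432.7158
Price P = Σ PV = 72.9136.
Macaulay duration = Σ(t·PV) / P = 432.7158 / 72.9136 = 5.93464 half-year periods.
In years: 5.93464 / 2 = 2.96732 years.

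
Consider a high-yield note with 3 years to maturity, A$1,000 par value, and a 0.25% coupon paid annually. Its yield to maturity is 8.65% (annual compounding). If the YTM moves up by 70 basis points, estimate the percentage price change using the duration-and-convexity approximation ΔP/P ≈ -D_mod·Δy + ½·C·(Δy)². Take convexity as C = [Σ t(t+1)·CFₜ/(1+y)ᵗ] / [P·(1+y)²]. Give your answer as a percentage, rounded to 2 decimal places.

-1.90%

With y = 0.0865:
  t   CF        PV=CF/(1+0.0865)^t    t·PV        t(t+1)·PV
  1         2.50         2.3010         2.3010           4.6019
  2         2.50         2.1178         4.2356          12.7067
  3     1,002.50       781.6191     2,344.8574       9,379.4298
  Σ                    786.0379     2,351.3940       9,396.7384
P = 786.0379; D_Mac = 2.99145 yrs; D_mod = 2.75329 yrs; C = 10.12685.
Duration effect: -2.75329 × (+0.007) = -0.019273
Convexity effect: 0.5 × 10.12685 × (0.007)² = +0.0002481
ΔP/P ≈ -0.019273 + 0.0002481 = -0.019025 = -1.9025%.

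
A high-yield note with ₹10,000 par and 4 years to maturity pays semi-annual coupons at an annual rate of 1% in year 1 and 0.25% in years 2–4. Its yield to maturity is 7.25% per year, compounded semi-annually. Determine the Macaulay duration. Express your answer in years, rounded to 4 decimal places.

3.9493 years

Periodic yield y = 0.03625. Discount each cash flow and weight by its period:
  t   CF        PV=CF/(1+0.03625)^t    t·PV
  1        50.00        48.2509        48.2509
  2        50.00        46.5630        93.1260
  3        12.50        11.2335        33.7006
  4        12.50        10.8406        43.3623
  5        12.50        10.4613        52.3067
  6        12.50        10.0954        60.5723
  7        12.50         9.7422        68.1956
  8    10,012.50     7,530.5411    60,244.3285
  Σ                  7,677.7280    60,643.8428
Price P = Σ PV = 7,677.7280.
Macaulay duration = Σ(t·PV) / P = 60,643.8428 / 7,677.7280 = 7.89867 half-year periods.
In years: 7.89867 / 2 = 3.94934 years.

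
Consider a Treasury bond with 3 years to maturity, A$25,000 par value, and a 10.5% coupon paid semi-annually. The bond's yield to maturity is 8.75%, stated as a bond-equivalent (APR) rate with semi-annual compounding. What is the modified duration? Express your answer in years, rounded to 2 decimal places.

2.55 years

Periodic yield y = 0.04375. First find Macaulay duration:
  t   CF        PV=CF/(1+0.04375)^t    t·PV
  1     1,312.50     1,257.4850     1,257.4850
  2     1,312.50     1,204.7761     2,409.5522
  3     1,312.50     1,154.2765     3,462.8294
  4     1,312.50     1,105.8936     4,423.5745
  5     1,312.50     1,059.5388     5,297.6941
  6    26,312.50    20,350.8795   122,105.2768
  Σ                 26,132.8495   138,956.4121
P = 26,132.8495; Macaulay duration = 138,956.4121 / 26,132.8495 = 5.31731 half-year periods = 2.65865 years.
Modified duration = D_Mac / (1 + y) = 2.65865 / 1.04375 = 2.54721 years.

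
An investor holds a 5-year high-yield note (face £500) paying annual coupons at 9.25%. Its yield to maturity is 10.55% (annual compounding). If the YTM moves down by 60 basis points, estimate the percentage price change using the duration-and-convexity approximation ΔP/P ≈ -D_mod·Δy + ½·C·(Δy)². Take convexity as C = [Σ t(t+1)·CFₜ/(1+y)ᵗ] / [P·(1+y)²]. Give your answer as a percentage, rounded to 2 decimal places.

With y = 0.1055:
  t   CF        PV=CF/(1+0.1055)^t    t·PV        t(t+1)·PV
  1        46.25        41.8363        41.8363          83.6725
  2        46.25        37.8438        75.6875         227.0625
  3        46.25        34.2323       102.6968         410.7870
  4        46.25        30.9654       123.8616         619.3081
  5       546.25       330.8245     1,654.1227       9,924.7362
  Σ                    475.7022     1,998.2049      11,265.5664
P = 475.7022; D_Mac = 4.20054 yrs; D_mod = 3.79967 yrs; C = 19.37762.
Duration effect: -3.79967 × (-0.006) = +0.022798
Convexity effect: 0.5 × 19.37762 × (-0.006)² = +0.0003488
ΔP/P ≈ +0.022798 + 0.0003488 = +0.023147 = +2.3147%.

+2.31%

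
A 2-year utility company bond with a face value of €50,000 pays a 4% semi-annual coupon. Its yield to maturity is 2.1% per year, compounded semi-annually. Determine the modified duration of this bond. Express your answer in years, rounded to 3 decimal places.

Periodic yield y = 0.0105. First find Macaulay duration:
  t   CF        PV=CF/(1+0.0105)^t    t·PV
  1     1,000.00       989.6091       989.6091
  2     1,000.00       979.3262     1,958.6524
  3     1,000.00       969.1501     2,907.4503
  4    51,000.00    48,913.0681   195,652.2722
  Σ                 51,851.1534   201,507.9840
P = 51,851.1534; Macaulay duration = 201,507.9840 / 51,851.1534 = 3.88628 half-year periods = 1.94314 years.
Modified duration = D_Mac / (1 + y) = 1.94314 / 1.0105 = 1.92295 years.

1.923 years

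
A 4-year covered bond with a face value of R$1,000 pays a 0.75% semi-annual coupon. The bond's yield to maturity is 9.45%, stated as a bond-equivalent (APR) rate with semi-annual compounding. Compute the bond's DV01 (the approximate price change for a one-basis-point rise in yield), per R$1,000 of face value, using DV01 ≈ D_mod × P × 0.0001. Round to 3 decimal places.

Periodic yield y = 0.04725.
  t   CF        PV=CF/(1+0.04725)^t    t·PV
  1         3.75         3.5808         3.5808
  2         3.75         3.4192         6.8385
  3         3.75         3.2650         9.7949
  4         3.75         3.1177        12.4707
  5         3.75         2.9770        14.8850
  6         3.75         2.8427        17.0561
  7         3.75         2.7144        19.0010
  8     1,003.75       693.7813     5,550.2506
  Σ                    715.6981     5,633.8777
P = 715.6981; D_Mac = 7.87186 half-year periods = 3.93593 yrs; D_mod = 3.75835 yrs.
DV01 ≈ 3.75835 × 715.6981 × 0.0001 = 0.268984.

R$0.269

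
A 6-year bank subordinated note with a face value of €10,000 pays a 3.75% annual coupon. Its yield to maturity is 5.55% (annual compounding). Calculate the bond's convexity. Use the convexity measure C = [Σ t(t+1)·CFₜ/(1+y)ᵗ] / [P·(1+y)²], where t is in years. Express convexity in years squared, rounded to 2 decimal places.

33.17

With y = 0.0555:
  t   CF        PV=CF/(1+0.0555)^t    t·PV        t(t+1)·PV
  1       375.00       355.2819       355.2819         710.5637
  2       375.00       336.6005       673.2011       2,019.6032
  3       375.00       318.9015       956.7045       3,826.8179
  4       375.00       302.1331     1,208.5324       6,042.6621
  5       375.00       286.2464     1,431.2322       8,587.3929
  6    10,375.00     7,503.0645    45,018.3870     315,128.7087
  Σ                  9,102.2279    49,643.3389     336,315.7486
P = 9,102.2279.
Convexity = Σ t(t+1)·PV / [P·(1+y)²] = 336,315.7486 / (9,102.2279 × 1.114080) = 33.16523.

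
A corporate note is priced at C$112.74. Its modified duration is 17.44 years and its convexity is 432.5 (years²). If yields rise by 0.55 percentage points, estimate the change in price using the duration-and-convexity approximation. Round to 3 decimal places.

-C$10.077

Duration effect: -D_mod·Δy = -17.44 × (+0.0055) = -0.095920
Convexity effect: ½·C·(Δy)² = 0.5 × 432.5 × (0.0055)² = +0.0065415625
ΔP/P ≈ -0.095920 + 0.0065415625 = -0.0893784375
ΔP ≈ 112.74 × (-0.0893784375) = -10.07652504375.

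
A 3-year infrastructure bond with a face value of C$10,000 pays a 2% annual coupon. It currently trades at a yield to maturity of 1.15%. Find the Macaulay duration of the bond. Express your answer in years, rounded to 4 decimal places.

2.9423 years

Periodic yield y = 0.0115. Discount each cash flow and weight by its year:
  t   CF        PV=CF/(1+0.0115)^t    t·PV
  1       200.00       197.7261       197.7261
  2       200.00       195.4782       390.9563
  3    10,200.00     9,856.0412    29,568.1236
  Σ                 10,249.2455    30,156.8061
Price P = Σ PV = 10,249.2455.
Macaulay duration = Σ(t·PV) / P = 30,156.8061 / 10,249.2455 = 2.94234 years.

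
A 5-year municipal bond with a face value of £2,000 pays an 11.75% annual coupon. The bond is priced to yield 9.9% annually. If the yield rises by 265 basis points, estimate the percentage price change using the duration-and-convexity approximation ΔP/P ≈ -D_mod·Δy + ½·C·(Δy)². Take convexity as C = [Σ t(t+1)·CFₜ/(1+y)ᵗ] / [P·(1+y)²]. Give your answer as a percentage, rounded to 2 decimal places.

-9.19%

With y = 0.099:
  t   CF        PV=CF/(1+0.099)^t    t·PV        t(t+1)·PV
  1       235.00       213.8308       213.8308         427.6615
  2       235.00       194.5685       389.1370       1,167.4109
  3       235.00       177.0414       531.1241       2,124.4966
  4       235.00       161.0932       644.3726       3,221.8631
  5     2,235.00     1,394.0844     6,970.4220      41,822.5318
  Σ                  2,140.6182     8,748.8864      48,763.9639
P = 2,140.6182; D_Mac = 4.08708 yrs; D_mod = 3.71891 yrs; C = 18.86099.
Duration effect: -3.71891 × (+0.0265) = -0.098551
Convexity effect: 0.5 × 18.86099 × (0.0265)² = +0.0066226
ΔP/P ≈ -0.098551 + 0.0066226 = -0.091929 = -9.1929%.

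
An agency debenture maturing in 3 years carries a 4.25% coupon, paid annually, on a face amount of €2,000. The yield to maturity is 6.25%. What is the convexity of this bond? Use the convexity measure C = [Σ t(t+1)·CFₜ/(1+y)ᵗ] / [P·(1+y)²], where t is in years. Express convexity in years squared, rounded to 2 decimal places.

10.04

With y = 0.0625:
  t   CF        PV=CF/(1+0.0625)^t    t·PV        t(t+1)·PV
  1        85.00        80.0000        80.0000         160.0000
  2        85.00        75.2941       150.5882         451.7647
  3     2,085.00     1,738.2780     5,214.8341      20,859.3365
  Σ                  1,893.5722     5,445.4223      21,471.1012
P = 1,893.5722.
Convexity = Σ t(t+1)·PV / [P·(1+y)²] = 21,471.1012 / (1,893.5722 × 1.128906) = 10.04418.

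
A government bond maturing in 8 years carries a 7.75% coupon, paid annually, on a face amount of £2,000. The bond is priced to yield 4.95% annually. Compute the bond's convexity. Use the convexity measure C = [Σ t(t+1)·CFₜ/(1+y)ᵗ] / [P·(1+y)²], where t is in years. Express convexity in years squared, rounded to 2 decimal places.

With y = 0.0495:
  t   CF        PV=CF/(1+0.0495)^t    t·PV        t(t+1)·PV
  1       155.00       147.6894       147.6894         295.3788
  2       155.00       140.7236       281.4471         844.3414
  3       155.00       134.0863       402.2589       1,609.0355
  4       155.00       127.7621       511.0483       2,555.2413
  5       155.00       121.7361       608.6806       3,652.0838
  6       155.00       115.9944       695.9664       4,871.7650
  7       155.00       110.5235       773.6644       6,189.3155
  8     2,155.00     1,464.1573    11,713.2582     105,419.3241
  Σ                  2,362.6726    15,134.0134     125,436.4854
P = 2,362.6726.
Convexity = Σ t(t+1)·PV / [P·(1+y)²] = 125,436.4854 / (2,362.6726 × 1.101450) = 48.20093.

48.20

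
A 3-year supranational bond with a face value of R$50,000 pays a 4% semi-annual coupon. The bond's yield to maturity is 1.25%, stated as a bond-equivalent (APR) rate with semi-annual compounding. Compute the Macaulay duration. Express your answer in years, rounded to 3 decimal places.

2.863 years

Periodic yield y = 0.00625. Discount each cash flow and weight by its period:
  t   CF        PV=CF/(1+0.00625)^t    t·PV
  1     1,000.00       993.7888       993.7888
  2     1,000.00       987.6162     1,975.2324
  3     1,000.00       981.4820     2,944.4459
  4     1,000.00       975.3858     3,901.5432
  5     1,000.00       969.3275     4,846.6375
  6    51,000.00    49,128.6484   294,771.8901
  Σ                 54,036.2486   309,433.5379
Price P = Σ PV = 54,036.2486.
Macaulay duration = Σ(t·PV) / P = 309,433.5379 / 54,036.2486 = 5.72641 half-year periods.
In years: 5.72641 / 2 = 2.86320 years.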